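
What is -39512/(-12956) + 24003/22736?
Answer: 43190275/10520272 ≈ 4.1054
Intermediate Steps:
-39512/(-12956) + 24003/22736 = -39512*(-1/12956) + 24003*(1/22736) = 9878/3239 + 3429/3248 = 43190275/10520272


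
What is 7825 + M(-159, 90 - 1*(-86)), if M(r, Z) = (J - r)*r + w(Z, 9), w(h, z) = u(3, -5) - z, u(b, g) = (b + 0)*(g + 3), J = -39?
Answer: -11270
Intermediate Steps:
u(b, g) = b*(3 + g)
w(h, z) = -6 - z (w(h, z) = 3*(3 - 5) - z = 3*(-2) - z = -6 - z)
M(r, Z) = -15 + r*(-39 - r) (M(r, Z) = (-39 - r)*r + (-6 - 1*9) = r*(-39 - r) + (-6 - 9) = r*(-39 - r) - 15 = -15 + r*(-39 - r))
7825 + M(-159, 90 - 1*(-86)) = 7825 + (-15 - 1*(-159)² - 39*(-159)) = 7825 + (-15 - 1*25281 + 6201) = 7825 + (-15 - 25281 + 6201) = 7825 - 19095 = -11270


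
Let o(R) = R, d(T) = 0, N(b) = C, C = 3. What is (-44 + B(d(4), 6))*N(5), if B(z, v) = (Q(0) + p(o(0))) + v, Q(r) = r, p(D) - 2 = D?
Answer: -108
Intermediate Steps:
N(b) = 3
p(D) = 2 + D
B(z, v) = 2 + v (B(z, v) = (0 + (2 + 0)) + v = (0 + 2) + v = 2 + v)
(-44 + B(d(4), 6))*N(5) = (-44 + (2 + 6))*3 = (-44 + 8)*3 = -36*3 = -108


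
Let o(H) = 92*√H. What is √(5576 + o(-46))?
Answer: 2*√(1394 + 23*I*√46) ≈ 74.789 + 4.1716*I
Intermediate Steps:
√(5576 + o(-46)) = √(5576 + 92*√(-46)) = √(5576 + 92*(I*√46)) = √(5576 + 92*I*√46)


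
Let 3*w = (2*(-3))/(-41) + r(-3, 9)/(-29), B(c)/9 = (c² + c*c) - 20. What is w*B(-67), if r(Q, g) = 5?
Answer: -833094/1189 ≈ -700.67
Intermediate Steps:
B(c) = -180 + 18*c² (B(c) = 9*((c² + c*c) - 20) = 9*((c² + c²) - 20) = 9*(2*c² - 20) = 9*(-20 + 2*c²) = -180 + 18*c²)
w = -31/3567 (w = ((2*(-3))/(-41) + 5/(-29))/3 = (-6*(-1/41) + 5*(-1/29))/3 = (6/41 - 5/29)/3 = (⅓)*(-31/1189) = -31/3567 ≈ -0.0086908)
w*B(-67) = -31*(-180 + 18*(-67)²)/3567 = -31*(-180 + 18*4489)/3567 = -31*(-180 + 80802)/3567 = -31/3567*80622 = -833094/1189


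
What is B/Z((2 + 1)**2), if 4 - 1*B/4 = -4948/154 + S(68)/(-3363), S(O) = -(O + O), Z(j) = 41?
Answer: 37381576/10616991 ≈ 3.5209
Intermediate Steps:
S(O) = -2*O
B = 37381576/258951 (B = 16 - 4*(-4948/154 - 2*68/(-3363)) = 16 - 4*(-4948*1/154 - 136*(-1/3363)) = 16 - 4*(-2474/77 + 136/3363) = 16 - 4*(-8309590/258951) = 16 + 33238360/258951 = 37381576/258951 ≈ 144.36)
B/Z((2 + 1)**2) = (37381576/258951)/41 = (37381576/258951)*(1/41) = 37381576/10616991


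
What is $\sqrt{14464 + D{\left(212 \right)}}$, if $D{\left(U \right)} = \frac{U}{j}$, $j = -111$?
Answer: $\frac{2 \sqrt{44546853}}{111} \approx 120.26$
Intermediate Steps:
$D{\left(U \right)} = - \frac{U}{111}$ ($D{\left(U \right)} = \frac{U}{-111} = U \left(- \frac{1}{111}\right) = - \frac{U}{111}$)
$\sqrt{14464 + D{\left(212 \right)}} = \sqrt{14464 - \frac{212}{111}} = \sqrt{\frac{1605292}{111}} = \frac{2 \sqrt{44546853}}{111}$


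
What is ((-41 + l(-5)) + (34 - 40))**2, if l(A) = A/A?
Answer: 2116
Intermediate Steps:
l(A) = 1
((-41 + l(-5)) + (34 - 40))**2 = ((-41 + 1) + (34 - 40))**2 = (-40 - 6)**2 = (-46)**2 = 2116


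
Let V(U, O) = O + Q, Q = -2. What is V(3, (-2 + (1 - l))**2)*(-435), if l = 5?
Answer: -14790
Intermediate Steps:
V(U, O) = -2 + O (V(U, O) = O - 2 = -2 + O)
V(3, (-2 + (1 - l))**2)*(-435) = (-2 + (-2 + (1 - 1*5))**2)*(-435) = (-2 + (-2 + (1 - 5))**2)*(-435) = (-2 + (-2 - 4)**2)*(-435) = (-2 + (-6)**2)*(-435) = (-2 + 36)*(-435) = 34*(-435) = -14790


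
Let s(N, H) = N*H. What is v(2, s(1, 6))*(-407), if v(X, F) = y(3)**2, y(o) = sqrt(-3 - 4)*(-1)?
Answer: 2849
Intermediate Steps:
y(o) = -I*sqrt(7) (y(o) = sqrt(-7)*(-1) = (I*sqrt(7))*(-1) = -I*sqrt(7))
s(N, H) = H*N
v(X, F) = -7 (v(X, F) = (-I*sqrt(7))**2 = -7)
v(2, s(1, 6))*(-407) = -7*(-407) = 2849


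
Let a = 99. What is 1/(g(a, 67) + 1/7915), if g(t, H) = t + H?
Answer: 7915/1313891 ≈ 0.0060241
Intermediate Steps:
g(t, H) = H + t
1/(g(a, 67) + 1/7915) = 1/((67 + 99) + 1/7915) = 1/(166 + 1/7915) = 1/(1313891/7915) = 7915/1313891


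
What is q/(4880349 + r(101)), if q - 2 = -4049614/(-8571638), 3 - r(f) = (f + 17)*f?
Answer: 10596445/20865226937446 ≈ 5.0785e-7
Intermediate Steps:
r(f) = 3 - f*(17 + f) (r(f) = 3 - (f + 17)*f = 3 - (17 + f)*f = 3 - f*(17 + f))
q = 10596445/4285819 (q = 2 - 4049614/(-8571638) = 2 - 4049614*(-1/8571638) = 2 + 2024807/4285819 = 10596445/4285819 ≈ 2.4724)
q/(4880349 + r(101)) = 10596445/(4285819*(4880349 + (3 - 1*101**2 - 17*101))) = 10596445/(4285819*(4880349 + (3 - 1*10201 - 1717))) = 10596445/(4285819*(4880349 + (3 - 10201 - 1717))) = 10596445/(4285819*(4880349 - 11915)) = (10596445/4285819)/4868434 = (10596445/4285819)*(1/4868434) = 10596445/20865226937446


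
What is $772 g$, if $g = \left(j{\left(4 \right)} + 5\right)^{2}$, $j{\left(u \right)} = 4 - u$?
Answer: $19300$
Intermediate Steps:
$g = 25$ ($g = \left(\left(4 - 4\right) + 5\right)^{2} = \left(0 + 5\right)^{2} = 5^{2} = 25$)
$772 g = 772 \cdot 25 = 19300$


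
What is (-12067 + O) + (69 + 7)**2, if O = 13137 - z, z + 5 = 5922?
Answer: 929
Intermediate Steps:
z = 5917 (z = -5 + 5922 = 5917)
O = 7220 (O = 13137 - 1*5917 = 13137 - 5917 = 7220)
(-12067 + O) + (69 + 7)**2 = (-12067 + 7220) + (69 + 7)**2 = -4847 + 76**2 = -4847 + 5776 = 929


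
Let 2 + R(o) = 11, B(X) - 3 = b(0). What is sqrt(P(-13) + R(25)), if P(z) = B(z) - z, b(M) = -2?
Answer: sqrt(23) ≈ 4.7958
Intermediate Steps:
B(X) = 1 (B(X) = 3 - 2 = 1)
R(o) = 9 (R(o) = -2 + 11 = 9)
P(z) = 1 - z
sqrt(P(-13) + R(25)) = sqrt((1 - 1*(-13)) + 9) = sqrt((1 + 13) + 9) = sqrt(14 + 9) = sqrt(23)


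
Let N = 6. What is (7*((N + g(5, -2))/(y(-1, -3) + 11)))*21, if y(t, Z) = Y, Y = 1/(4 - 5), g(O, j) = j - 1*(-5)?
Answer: 1323/10 ≈ 132.30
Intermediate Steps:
g(O, j) = 5 + j (g(O, j) = j + 5 = 5 + j)
Y = -1 (Y = 1/(-1) = -1)
y(t, Z) = -1
(7*((N + g(5, -2))/(y(-1, -3) + 11)))*21 = (7*((6 + (5 - 2))/(-1 + 11)))*21 = (7*((6 + 3)/10))*21 = (7*(9*(⅒)))*21 = (7*(9/10))*21 = (63/10)*21 = 1323/10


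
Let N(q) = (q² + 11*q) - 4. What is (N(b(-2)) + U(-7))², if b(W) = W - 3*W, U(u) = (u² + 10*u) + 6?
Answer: 1681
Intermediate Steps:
U(u) = 6 + u² + 10*u
b(W) = -2*W
N(q) = -4 + q² + 11*q
(N(b(-2)) + U(-7))² = ((-4 + (-2*(-2))² + 11*(-2*(-2))) + (6 + (-7)² + 10*(-7)))² = ((-4 + 4² + 11*4) + (6 + 49 - 70))² = ((-4 + 16 + 44) - 15)² = (56 - 15)² = 41² = 1681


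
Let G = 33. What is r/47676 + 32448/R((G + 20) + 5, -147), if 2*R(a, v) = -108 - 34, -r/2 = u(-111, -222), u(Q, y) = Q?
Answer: -257829181/564166 ≈ -457.01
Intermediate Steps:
r = 222 (r = -2*(-111) = 222)
R(a, v) = -71 (R(a, v) = (-108 - 34)/2 = (½)*(-142) = -71)
r/47676 + 32448/R((G + 20) + 5, -147) = 222/47676 + 32448/(-71) = 222*(1/47676) + 32448*(-1/71) = 37/7946 - 32448/71 = -257829181/564166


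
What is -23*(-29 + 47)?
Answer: -414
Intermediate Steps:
-23*(-29 + 47) = -23*18 = -414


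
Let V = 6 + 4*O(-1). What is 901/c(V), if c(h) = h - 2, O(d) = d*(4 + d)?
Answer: -901/8 ≈ -112.63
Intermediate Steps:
V = -6 (V = 6 + 4*(-(4 - 1)) = 6 + 4*(-1*3) = 6 + 4*(-3) = 6 - 12 = -6)
c(h) = -2 + h
901/c(V) = 901/(-2 - 6) = 901/(-8) = 901*(-⅛) = -901/8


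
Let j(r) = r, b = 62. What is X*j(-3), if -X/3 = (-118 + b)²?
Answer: 28224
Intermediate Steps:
X = -9408 (X = -3*(-118 + 62)² = -3*(-56)² = -3*3136 = -9408)
X*j(-3) = -9408*(-3) = 28224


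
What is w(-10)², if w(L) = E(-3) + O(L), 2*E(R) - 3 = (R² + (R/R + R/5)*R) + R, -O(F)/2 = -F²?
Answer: 4157521/100 ≈ 41575.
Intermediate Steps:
O(F) = 2*F² (O(F) = -(-2)*F² = 2*F²)
E(R) = 3/2 + R/2 + R²/2 + R*(1 + R/5)/2 (E(R) = 3/2 + ((R² + (R/R + R/5)*R) + R)/2 = 3/2 + ((R² + (1 + R*(⅕))*R) + R)/2 = 3/2 + ((R² + (1 + R/5)*R) + R)/2 = 3/2 + ((R² + R*(1 + R/5)) + R)/2 = 3/2 + (R + R² + R*(1 + R/5))/2 = 3/2 + (R/2 + R²/2 + R*(1 + R/5)/2) = 3/2 + R/2 + R²/2 + R*(1 + R/5)/2)
w(L) = 39/10 + 2*L² (w(L) = (3/2 - 3 + (⅗)*(-3)²) + 2*L² = (3/2 - 3 + (⅗)*9) + 2*L² = (3/2 - 3 + 27/5) + 2*L² = 39/10 + 2*L²)
w(-10)² = (39/10 + 2*(-10)²)² = (39/10 + 2*100)² = (39/10 + 200)² = (2039/10)² = 4157521/100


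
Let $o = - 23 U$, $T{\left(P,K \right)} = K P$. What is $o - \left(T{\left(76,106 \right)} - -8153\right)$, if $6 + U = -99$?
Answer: $-13794$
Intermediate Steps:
$U = -105$ ($U = -6 - 99 = -105$)
$o = 2415$ ($o = \left(-23\right) \left(-105\right) = 2415$)
$o - \left(T{\left(76,106 \right)} - -8153\right) = 2415 - \left(106 \cdot 76 - -8153\right) = 2415 - \left(8056 + 8153\right) = 2415 - 16209 = -13794$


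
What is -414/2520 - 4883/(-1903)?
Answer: 639851/266420 ≈ 2.4017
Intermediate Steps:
-414/2520 - 4883/(-1903) = -414*1/2520 - 4883*(-1/1903) = -23/140 + 4883/1903 = 639851/266420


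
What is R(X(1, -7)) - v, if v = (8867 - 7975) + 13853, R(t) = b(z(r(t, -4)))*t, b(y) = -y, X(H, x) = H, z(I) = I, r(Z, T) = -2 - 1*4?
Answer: -14739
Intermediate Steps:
r(Z, T) = -6 (r(Z, T) = -2 - 4 = -6)
R(t) = 6*t (R(t) = (-1*(-6))*t = 6*t)
v = 14745 (v = 892 + 13853 = 14745)
R(X(1, -7)) - v = 6*1 - 1*14745 = 6 - 14745 = -14739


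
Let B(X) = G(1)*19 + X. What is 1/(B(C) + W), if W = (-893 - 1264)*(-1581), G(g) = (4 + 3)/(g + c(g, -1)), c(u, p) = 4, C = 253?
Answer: 5/17052483 ≈ 2.9321e-7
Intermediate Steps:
G(g) = 7/(4 + g) (G(g) = (4 + 3)/(g + 4) = 7/(4 + g))
W = 3410217 (W = -2157*(-1581) = 3410217)
B(X) = 133/5 + X (B(X) = (7/(4 + 1))*19 + X = (7/5)*19 + X = 133/5 + X)
1/(B(C) + W) = 1/((133/5 + 253) + 3410217) = 1/(1398/5 + 3410217) = 1/(17052483/5) = 5/17052483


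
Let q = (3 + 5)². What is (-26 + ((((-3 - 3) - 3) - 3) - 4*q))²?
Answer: 86436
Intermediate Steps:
q = 64 (q = 8² = 64)
(-26 + ((((-3 - 3) - 3) - 3) - 4*q))² = (-26 + ((((-3 - 3) - 3) - 3) - 4*64))² = (-26 + (((-6 - 3) - 3) - 256))² = (-26 + ((-9 - 3) - 256))² = (-26 + (-12 - 256))² = (-26 - 268)² = (-294)² = 86436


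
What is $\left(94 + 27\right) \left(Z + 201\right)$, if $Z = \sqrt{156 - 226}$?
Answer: $24321 + 121 i \sqrt{70} \approx 24321.0 + 1012.4 i$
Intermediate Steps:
$Z = i \sqrt{70}$ ($Z = \sqrt{-70} = i \sqrt{70} \approx 8.3666 i$)
$\left(94 + 27\right) \left(Z + 201\right) = \left(94 + 27\right) \left(i \sqrt{70} + 201\right) = 121 \left(201 + i \sqrt{70}\right) = 24321 + 121 i \sqrt{70}$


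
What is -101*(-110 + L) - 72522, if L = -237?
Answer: -37475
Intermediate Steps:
-101*(-110 + L) - 72522 = -101*(-110 - 237) - 72522 = -101*(-347) - 72522 = 35047 - 72522 = -37475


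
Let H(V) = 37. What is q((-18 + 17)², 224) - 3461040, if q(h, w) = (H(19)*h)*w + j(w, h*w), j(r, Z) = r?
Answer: -3452528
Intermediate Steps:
q(h, w) = w + 37*h*w (q(h, w) = (37*h)*w + w = 37*h*w + w = w + 37*h*w)
q((-18 + 17)², 224) - 3461040 = 224*(1 + 37*(-18 + 17)²) - 3461040 = 224*(1 + 37*(-1)²) - 3461040 = 224*(1 + 37*1) - 3461040 = 224*(1 + 37) - 3461040 = 224*38 - 3461040 = 8512 - 3461040 = -3452528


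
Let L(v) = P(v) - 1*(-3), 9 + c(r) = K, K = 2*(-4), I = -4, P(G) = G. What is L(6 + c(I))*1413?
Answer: -11304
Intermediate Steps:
K = -8
c(r) = -17 (c(r) = -9 - 8 = -17)
L(v) = 3 + v (L(v) = v - 1*(-3) = v + 3 = 3 + v)
L(6 + c(I))*1413 = (3 + (6 - 17))*1413 = (3 - 11)*1413 = -8*1413 = -11304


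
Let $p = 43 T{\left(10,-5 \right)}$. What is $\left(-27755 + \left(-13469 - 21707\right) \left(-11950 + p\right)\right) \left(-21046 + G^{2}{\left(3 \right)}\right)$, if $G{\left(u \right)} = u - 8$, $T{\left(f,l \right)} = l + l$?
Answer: $-9153618098625$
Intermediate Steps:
$T{\left(f,l \right)} = 2 l$
$G{\left(u \right)} = -8 + u$
$p = -430$ ($p = 43 \cdot 2 \left(-5\right) = 43 \left(-10\right) = -430$)
$\left(-27755 + \left(-13469 - 21707\right) \left(-11950 + p\right)\right) \left(-21046 + G^{2}{\left(3 \right)}\right) = \left(-27755 + \left(-13469 - 21707\right) \left(-11950 - 430\right)\right) \left(-21046 + \left(-8 + 3\right)^{2}\right) = \left(-27755 - -435478880\right) \left(-21046 + \left(-5\right)^{2}\right) = \left(-27755 + 435478880\right) \left(-21046 + 25\right) = 435451125 \left(-21021\right) = -9153618098625$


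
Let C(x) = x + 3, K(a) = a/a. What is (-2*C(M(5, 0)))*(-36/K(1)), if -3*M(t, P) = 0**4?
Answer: 216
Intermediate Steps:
K(a) = 1
M(t, P) = 0 (M(t, P) = -1/3*0**4 = -1/3*0 = 0)
C(x) = 3 + x
(-2*C(M(5, 0)))*(-36/K(1)) = (-2*(3 + 0))*(-36/1) = (-2*3)*(-36*1) = -6*(-36) = 216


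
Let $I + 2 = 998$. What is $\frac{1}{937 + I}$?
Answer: $\frac{1}{1933} \approx 0.00051733$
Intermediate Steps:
$I = 996$ ($I = -2 + 998 = 996$)
$\frac{1}{937 + I} = \frac{1}{937 + 996} = \frac{1}{1933}$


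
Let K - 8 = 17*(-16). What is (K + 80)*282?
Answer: -51888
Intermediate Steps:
K = -264 (K = 8 + 17*(-16) = 8 - 272 = -264)
(K + 80)*282 = (-264 + 80)*282 = -184*282 = -51888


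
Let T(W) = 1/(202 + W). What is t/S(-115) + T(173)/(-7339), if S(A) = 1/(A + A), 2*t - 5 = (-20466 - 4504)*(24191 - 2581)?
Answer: 170780901207965624/2752125 ≈ 6.2054e+10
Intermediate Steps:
t = -539601695/2 (t = 5/2 + ((-20466 - 4504)*(24191 - 2581))/2 = 5/2 + (-24970*21610)/2 = 5/2 + (½)*(-539601700) = 5/2 - 269800850 = -539601695/2 ≈ -2.6980e+8)
S(A) = 1/(2*A)
t/S(-115) + T(173)/(-7339) = -539601695/(2*((½)/(-115))) + 1/((202 + 173)*(-7339)) = -539601695/(2*((½)*(-1/115))) - 1/7339/375 = -539601695/(2*(-1/230)) + (1/375)*(-1/7339) = -539601695/2*(-230) - 1/2752125 = 62054194925 - 1/2752125 = 170780901207965624/2752125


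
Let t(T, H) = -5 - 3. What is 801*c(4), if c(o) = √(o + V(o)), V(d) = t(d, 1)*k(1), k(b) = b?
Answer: 1602*I ≈ 1602.0*I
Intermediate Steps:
t(T, H) = -8
V(d) = -8 (V(d) = -8*1 = -8)
c(o) = √(-8 + o) (c(o) = √(o - 8) = √(-8 + o))
801*c(4) = 801*√(-8 + 4) = 801*√(-4) = 801*(2*I) = 1602*I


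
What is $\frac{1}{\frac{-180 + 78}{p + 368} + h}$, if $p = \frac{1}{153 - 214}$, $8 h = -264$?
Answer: $- \frac{22447}{746973} \approx -0.030051$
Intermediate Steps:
$h = -33$ ($h = \frac{1}{8} \left(-264\right) = -33$)
$p = - \frac{1}{61}$ ($p = \frac{1}{-61} = - \frac{1}{61} \approx -0.016393$)
$\frac{1}{\frac{-180 + 78}{p + 368} + h} = \frac{1}{\frac{-180 + 78}{- \frac{1}{61} + 368} - 33} = \frac{1}{- \frac{102}{\frac{22447}{61}} - 33} = \frac{1}{\left(-102\right) \frac{61}{22447} - 33} = \frac{1}{- \frac{6222}{22447} - 33} = \frac{1}{- \frac{746973}{22447}} = - \frac{22447}{746973}$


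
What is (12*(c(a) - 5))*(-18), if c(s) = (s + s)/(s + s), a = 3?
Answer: 864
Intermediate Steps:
c(s) = 1 (c(s) = (2*s)/((2*s)) = (2*s)*(1/(2*s)) = 1)
(12*(c(a) - 5))*(-18) = (12*(1 - 5))*(-18) = (12*(-4))*(-18) = -48*(-18) = 864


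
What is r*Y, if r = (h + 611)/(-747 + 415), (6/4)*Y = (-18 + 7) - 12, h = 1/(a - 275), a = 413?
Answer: 84319/2988 ≈ 28.219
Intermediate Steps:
h = 1/138 (h = 1/(413 - 275) = 1/138 ≈ 0.0072464)
Y = -46/3 (Y = 2*((-18 + 7) - 12)/3 = 2*(-11 - 12)/3 = (⅔)*(-23) = -46/3 ≈ -15.333)
r = -84319/45816 (r = (1/138 + 611)/(-747 + 415) = (84319/138)/(-332) = (84319/138)*(-1/332) = -84319/45816 ≈ -1.8404)
r*Y = -84319/45816*(-46/3) = 84319/2988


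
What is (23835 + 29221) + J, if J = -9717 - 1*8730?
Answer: 34609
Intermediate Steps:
J = -18447 (J = -9717 - 8730 = -18447)
(23835 + 29221) + J = (23835 + 29221) - 18447 = 53056 - 18447 = 34609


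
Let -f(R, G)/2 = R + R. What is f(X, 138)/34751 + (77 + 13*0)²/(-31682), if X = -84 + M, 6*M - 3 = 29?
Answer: -45943/257982 ≈ -0.17809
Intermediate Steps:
M = 16/3 (M = ½ + (⅙)*29 = ½ + 29/6 = 16/3 ≈ 5.3333)
X = -236/3 (X = -84 + 16/3 = -236/3 ≈ -78.667)
f(R, G) = -4*R (f(R, G) = -2*(R + R) = -4*R)
f(X, 138)/34751 + (77 + 13*0)²/(-31682) = -4*(-236/3)/34751 + (77 + 13*0)²/(-31682) = (944/3)*(1/34751) + (77 + 0)²*(-1/31682) = 16/1767 + 77²*(-1/31682) = 16/1767 + 5929*(-1/31682) = 16/1767 - 847/4526 = -45943/257982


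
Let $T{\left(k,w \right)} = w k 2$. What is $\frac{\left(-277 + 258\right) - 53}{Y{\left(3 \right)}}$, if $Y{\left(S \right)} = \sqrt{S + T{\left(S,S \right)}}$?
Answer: $- \frac{24 \sqrt{21}}{7} \approx -15.712$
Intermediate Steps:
$T{\left(k,w \right)} = 2 k w$ ($T{\left(k,w \right)} = k w 2 = 2 k w$)
$Y{\left(S \right)} = \sqrt{S + 2 S^{2}}$ ($Y{\left(S \right)} = \sqrt{S + 2 S S} = \sqrt{S + 2 S^{2}}$)
$\frac{\left(-277 + 258\right) - 53}{Y{\left(3 \right)}} = \frac{\left(-277 + 258\right) - 53}{\sqrt{3 \left(1 + 2 \cdot 3\right)}} = \frac{-19 - 53}{\sqrt{3 \left(1 + 6\right)}} = - \frac{72}{\sqrt{3 \cdot 7}} = - \frac{72}{\sqrt{21}} = - 72 \frac{\sqrt{21}}{21} = - \frac{24 \sqrt{21}}{7}$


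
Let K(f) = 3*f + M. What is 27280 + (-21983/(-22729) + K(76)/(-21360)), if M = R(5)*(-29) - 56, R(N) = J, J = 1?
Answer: 13244672789833/485491440 ≈ 27281.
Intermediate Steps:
R(N) = 1
M = -85 (M = 1*(-29) - 56 = -29 - 56 = -85)
K(f) = -85 + 3*f (K(f) = 3*f - 85 = -85 + 3*f)
27280 + (-21983/(-22729) + K(76)/(-21360)) = 27280 + (-21983/(-22729) + (-85 + 3*76)/(-21360)) = 27280 + (-21983*(-1/22729) + (-85 + 228)*(-1/21360)) = 27280 + (21983/22729 + 143*(-1/21360)) = 27280 + (21983/22729 - 143/21360) = 27280 + 466306633/485491440 = 13244672789833/485491440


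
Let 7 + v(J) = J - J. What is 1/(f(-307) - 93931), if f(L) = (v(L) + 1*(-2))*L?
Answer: -1/91168 ≈ -1.0969e-5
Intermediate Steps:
v(J) = -7 (v(J) = -7 + (J - J) = -7 + 0 = -7)
f(L) = -9*L (f(L) = (-7 + 1*(-2))*L = (-7 - 2)*L = -9*L)
1/(f(-307) - 93931) = 1/(-9*(-307) - 93931) = 1/(2763 - 93931) = 1/(-91168) = -1/91168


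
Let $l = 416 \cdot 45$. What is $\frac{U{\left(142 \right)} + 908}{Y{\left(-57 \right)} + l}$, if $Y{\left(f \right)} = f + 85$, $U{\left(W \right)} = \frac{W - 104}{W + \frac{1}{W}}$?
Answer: $\frac{4578804}{94513355} \approx 0.048446$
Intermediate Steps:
$U{\left(W \right)} = \frac{-104 + W}{W + \frac{1}{W}}$
$l = 18720$
$Y{\left(f \right)} = 85 + f$
$\frac{U{\left(142 \right)} + 908}{Y{\left(-57 \right)} + l} = \frac{\frac{142 \left(-104 + 142\right)}{1 + 142^{2}} + 908}{\left(85 - 57\right) + 18720} = \frac{142 \frac{1}{1 + 20164} \cdot 38 + 908}{28 + 18720} = \frac{142 \cdot \frac{1}{20165} \cdot 38 + 908}{18748} = \left(142 \cdot \frac{1}{20165} \cdot 38 + 908\right) \frac{1}{18748} = \left(\frac{5396}{20165} + 908\right) \frac{1}{18748} = \frac{18315216}{20165} \cdot \frac{1}{18748} = \frac{4578804}{94513355}$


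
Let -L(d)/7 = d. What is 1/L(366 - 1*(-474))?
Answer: -1/5880 ≈ -0.00017007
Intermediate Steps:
L(d) = -7*d
1/L(366 - 1*(-474)) = 1/(-7*(366 - 1*(-474))) = 1/(-7*(366 + 474)) = 1/(-7*840) = 1/(-5880) = -1/5880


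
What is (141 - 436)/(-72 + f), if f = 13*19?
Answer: -59/35 ≈ -1.6857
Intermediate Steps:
f = 247
(141 - 436)/(-72 + f) = (141 - 436)/(-72 + 247) = -295/175 = -295*1/175 = -59/35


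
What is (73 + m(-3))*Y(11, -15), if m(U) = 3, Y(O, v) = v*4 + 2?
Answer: -4408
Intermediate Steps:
Y(O, v) = 2 + 4*v (Y(O, v) = 4*v + 2 = 2 + 4*v)
(73 + m(-3))*Y(11, -15) = (73 + 3)*(2 + 4*(-15)) = 76*(2 - 60) = 76*(-58) = -4408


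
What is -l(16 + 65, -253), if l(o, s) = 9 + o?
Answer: -90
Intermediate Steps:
-l(16 + 65, -253) = -(9 + (16 + 65)) = -(9 + 81) = -1*90 = -90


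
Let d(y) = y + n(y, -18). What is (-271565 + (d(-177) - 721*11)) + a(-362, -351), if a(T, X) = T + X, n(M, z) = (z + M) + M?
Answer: -280758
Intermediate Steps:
n(M, z) = z + 2*M (n(M, z) = (M + z) + M = z + 2*M)
d(y) = -18 + 3*y (d(y) = y + (-18 + 2*y) = -18 + 3*y)
(-271565 + (d(-177) - 721*11)) + a(-362, -351) = (-271565 + ((-18 + 3*(-177)) - 721*11)) + (-362 - 351) = (-271565 + ((-18 - 531) - 1*7931)) - 713 = (-271565 + (-549 - 7931)) - 713 = (-271565 - 8480) - 713 = -280045 - 713 = -280758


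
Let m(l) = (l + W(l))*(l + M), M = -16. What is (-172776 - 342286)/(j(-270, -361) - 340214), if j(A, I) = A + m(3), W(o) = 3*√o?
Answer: 87695228713/57977954483 - 10043709*√3/57977954483 ≈ 1.5123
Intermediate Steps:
m(l) = (-16 + l)*(l + 3*√l) (m(l) = (l + 3*√l)*(l - 16) = (l + 3*√l)*(-16 + l) = (-16 + l)*(l + 3*√l))
j(A, I) = -39 + A - 39*√3 (j(A, I) = A + (3² - 48*√3 - 16*3 + 3*3^(3/2)) = A + (9 - 48*√3 - 48 + 3*(3*√3)) = A + (9 - 48*√3 - 48 + 9*√3) = A + (-39 - 39*√3) = -39 + A - 39*√3)
(-172776 - 342286)/(j(-270, -361) - 340214) = (-172776 - 342286)/((-39 - 270 - 39*√3) - 340214) = -515062/((-309 - 39*√3) - 340214) = -515062/(-340523 - 39*√3)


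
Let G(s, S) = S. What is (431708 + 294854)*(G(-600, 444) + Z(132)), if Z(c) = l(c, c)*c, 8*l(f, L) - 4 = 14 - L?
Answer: -1044069594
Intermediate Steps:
l(f, L) = 9/4 - L/8 (l(f, L) = ½ + (14 - L)/8 = ½ + (7/4 - L/8) = 9/4 - L/8)
Z(c) = c*(9/4 - c/8) (Z(c) = (9/4 - c/8)*c = c*(9/4 - c/8))
(431708 + 294854)*(G(-600, 444) + Z(132)) = (431708 + 294854)*(444 + (⅛)*132*(18 - 1*132)) = 726562*(444 + (⅛)*132*(18 - 132)) = 726562*(444 + (⅛)*132*(-114)) = 726562*(444 - 1881) = 726562*(-1437) = -1044069594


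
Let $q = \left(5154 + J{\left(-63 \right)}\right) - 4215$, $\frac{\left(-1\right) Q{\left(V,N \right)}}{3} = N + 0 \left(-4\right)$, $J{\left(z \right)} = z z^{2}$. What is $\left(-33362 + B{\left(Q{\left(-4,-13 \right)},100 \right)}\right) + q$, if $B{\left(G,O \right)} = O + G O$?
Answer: $-278470$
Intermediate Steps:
$J{\left(z \right)} = z^{3}$
$Q{\left(V,N \right)} = - 3 N$ ($Q{\left(V,N \right)} = - 3 \left(N + 0 \left(-4\right)\right) = - 3 \left(N + 0\right) = - 3 N$)
$q = -249108$ ($q = \left(5154 + \left(-63\right)^{3}\right) - 4215 = \left(5154 - 250047\right) - 4215 = -244893 - 4215 = -249108$)
$\left(-33362 + B{\left(Q{\left(-4,-13 \right)},100 \right)}\right) + q = \left(-33362 + 100 \left(1 - -39\right)\right) - 249108 = \left(-33362 + 100 \left(1 + 39\right)\right) - 249108 = \left(-33362 + 100 \cdot 40\right) - 249108 = \left(-33362 + 4000\right) - 249108 = -29362 - 249108 = -278470$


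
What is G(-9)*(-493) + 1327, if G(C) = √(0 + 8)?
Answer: 1327 - 986*√2 ≈ -67.415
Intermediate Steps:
G(C) = 2*√2 (G(C) = √8 = 2*√2)
G(-9)*(-493) + 1327 = (2*√2)*(-493) + 1327 = -986*√2 + 1327 = 1327 - 986*√2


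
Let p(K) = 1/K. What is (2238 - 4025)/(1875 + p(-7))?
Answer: -12509/13124 ≈ -0.95314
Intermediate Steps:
(2238 - 4025)/(1875 + p(-7)) = (2238 - 4025)/(1875 + 1/(-7)) = -1787/(1875 - ⅐) = -1787/13124/7 = -1787*7/13124 = -12509/13124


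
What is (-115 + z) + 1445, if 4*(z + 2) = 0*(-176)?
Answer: 1328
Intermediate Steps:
z = -2 (z = -2 + (0*(-176))/4 = -2 + (1/4)*0 = -2 + 0 = -2)
(-115 + z) + 1445 = (-115 - 2) + 1445 = -117 + 1445 = 1328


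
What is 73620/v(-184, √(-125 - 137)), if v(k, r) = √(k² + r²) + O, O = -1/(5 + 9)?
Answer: 1030680/6584423 + 14429520*√33594/6584423 ≈ 401.82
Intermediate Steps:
O = -1/14 ≈ -0.071429
v(k, r) = -1/14 + √(k² + r²) (v(k, r) = √(k² + r²) - 1/14 = -1/14 + √(k² + r²))
73620/v(-184, √(-125 - 137)) = 73620/(-1/14 + √((-184)² + (√(-125 - 137))²)) = 73620/(-1/14 + √(33856 + (√(-262))²)) = 73620/(-1/14 + √(33856 + (I*√262)²)) = 73620/(-1/14 + √(33856 - 262)) = 73620/(-1/14 + √33594)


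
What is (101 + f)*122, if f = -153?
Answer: -6344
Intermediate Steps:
(101 + f)*122 = (101 - 153)*122 = -52*122 = -6344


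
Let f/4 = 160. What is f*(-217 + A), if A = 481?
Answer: 168960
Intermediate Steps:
f = 640 (f = 4*160 = 640)
f*(-217 + A) = 640*(-217 + 481) = 640*264 = 168960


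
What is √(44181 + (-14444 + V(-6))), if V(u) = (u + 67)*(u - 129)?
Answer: √21502 ≈ 146.64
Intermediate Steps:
V(u) = (-129 + u)*(67 + u) (V(u) = (67 + u)*(-129 + u) = (-129 + u)*(67 + u))
√(44181 + (-14444 + V(-6))) = √(44181 + (-14444 + (-8643 + (-6)² - 62*(-6)))) = √(44181 + (-14444 + (-8643 + 36 + 372))) = √(44181 + (-14444 - 8235)) = √(44181 - 22679) = √21502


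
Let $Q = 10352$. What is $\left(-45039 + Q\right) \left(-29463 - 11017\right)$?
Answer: $1404129760$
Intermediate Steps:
$\left(-45039 + Q\right) \left(-29463 - 11017\right) = \left(-45039 + 10352\right) \left(-29463 - 11017\right) = \left(-34687\right) \left(-40480\right) = 1404129760$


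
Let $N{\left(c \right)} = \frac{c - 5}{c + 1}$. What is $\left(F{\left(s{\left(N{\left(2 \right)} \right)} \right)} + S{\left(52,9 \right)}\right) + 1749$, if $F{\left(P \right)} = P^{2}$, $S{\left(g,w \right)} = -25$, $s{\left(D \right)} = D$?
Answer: $1725$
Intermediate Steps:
$N{\left(c \right)} = \frac{-5 + c}{1 + c}$
$\left(F{\left(s{\left(N{\left(2 \right)} \right)} \right)} + S{\left(52,9 \right)}\right) + 1749 = \left(\left(\frac{-5 + 2}{1 + 2}\right)^{2} - 25\right) + 1749 = \left(\left(\frac{1}{3} \left(-3\right)\right)^{2} - 25\right) + 1749 = \left(\left(-1\right)^{2} - 25\right) + 1749 = \left(1 - 25\right) + 1749 = -24 + 1749 = 1725$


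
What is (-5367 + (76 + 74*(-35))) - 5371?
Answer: -13252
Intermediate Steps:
(-5367 + (76 + 74*(-35))) - 5371 = (-5367 + (76 - 2590)) - 5371 = (-5367 - 2514) - 5371 = -7881 - 5371 = -13252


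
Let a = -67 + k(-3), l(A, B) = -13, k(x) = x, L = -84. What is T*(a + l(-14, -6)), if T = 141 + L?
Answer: -4731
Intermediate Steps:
T = 57 (T = 141 - 84 = 57)
a = -70 (a = -67 - 3 = -70)
T*(a + l(-14, -6)) = 57*(-70 - 13) = 57*(-83) = -4731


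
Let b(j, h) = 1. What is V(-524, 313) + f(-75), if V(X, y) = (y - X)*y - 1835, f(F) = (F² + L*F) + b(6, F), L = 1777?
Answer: 132497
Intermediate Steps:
f(F) = 1 + F² + 1777*F (f(F) = (F² + 1777*F) + 1 = 1 + F² + 1777*F)
V(X, y) = -1835 + y*(y - X) (V(X, y) = y*(y - X) - 1835 = -1835 + y*(y - X))
V(-524, 313) + f(-75) = (-1835 + 313² - 1*(-524)*313) + (1 + (-75)² + 1777*(-75)) = (-1835 + 97969 + 164012) + (1 + 5625 - 133275) = 260146 - 127649 = 132497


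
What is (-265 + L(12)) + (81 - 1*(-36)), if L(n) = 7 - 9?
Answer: -150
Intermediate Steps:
L(n) = -2
(-265 + L(12)) + (81 - 1*(-36)) = (-265 - 2) + (81 - 1*(-36)) = -267 + (81 + 36) = -267 + 117 = -150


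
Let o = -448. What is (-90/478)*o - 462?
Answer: -90258/239 ≈ -377.65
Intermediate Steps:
(-90/478)*o - 462 = -90/478*(-448) - 462 = -90*1/478*(-448) - 462 = -45/239*(-448) - 462 = 20160/239 - 462 = -90258/239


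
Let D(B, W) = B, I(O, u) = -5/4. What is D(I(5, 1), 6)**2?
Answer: 25/16 ≈ 1.5625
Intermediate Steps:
I(O, u) = -5/4 (I(O, u) = -5*1/4 = -5/4)
D(I(5, 1), 6)**2 = (-5/4)**2 = 25/16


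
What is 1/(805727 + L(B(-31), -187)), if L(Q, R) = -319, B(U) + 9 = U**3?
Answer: 1/805408 ≈ 1.2416e-6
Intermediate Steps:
B(U) = -9 + U**3
1/(805727 + L(B(-31), -187)) = 1/(805727 - 319) = 1/805408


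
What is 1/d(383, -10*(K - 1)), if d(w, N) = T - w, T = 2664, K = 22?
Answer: 1/2281 ≈ 0.00043840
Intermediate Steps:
d(w, N) = 2664 - w
1/d(383, -10*(K - 1)) = 1/(2664 - 1*383) = 1/(2664 - 383) = 1/2281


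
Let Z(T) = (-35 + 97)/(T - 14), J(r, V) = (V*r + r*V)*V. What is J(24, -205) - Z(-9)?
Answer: 46395662/23 ≈ 2.0172e+6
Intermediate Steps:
J(r, V) = 2*r*V² (J(r, V) = (V*r + V*r)*V = (2*V*r)*V = 2*r*V²)
Z(T) = 62/(-14 + T)
J(24, -205) - Z(-9) = 2*24*(-205)² - 62/(-14 - 9) = 2*24*42025 - 62/(-23) = 2017200 - 62*(-1)/23 = 2017200 - 1*(-62/23) = 2017200 + 62/23 = 46395662/23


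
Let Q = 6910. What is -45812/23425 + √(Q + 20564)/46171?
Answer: -45812/23425 + √27474/46171 ≈ -1.9521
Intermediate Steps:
-45812/23425 + √(Q + 20564)/46171 = -45812/23425 + √(6910 + 20564)/46171 = -45812*1/23425 + √27474*(1/46171) = -45812/23425 + √27474/46171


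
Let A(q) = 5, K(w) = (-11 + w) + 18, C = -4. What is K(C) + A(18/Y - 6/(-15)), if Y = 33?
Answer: 8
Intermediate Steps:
K(w) = 7 + w
K(C) + A(18/Y - 6/(-15)) = (7 - 4) + 5 = 3 + 5 = 8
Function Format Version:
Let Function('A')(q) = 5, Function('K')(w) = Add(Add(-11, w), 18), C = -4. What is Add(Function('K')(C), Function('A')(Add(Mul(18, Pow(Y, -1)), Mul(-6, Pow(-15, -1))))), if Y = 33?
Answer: 8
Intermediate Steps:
Function('K')(w) = Add(7, w)
Add(Function('K')(C), Function('A')(Add(Mul(18, Pow(Y, -1)), Mul(-6, Pow(-15, -1))))) = Add(Add(7, -4), 5) = Add(3, 5) = 8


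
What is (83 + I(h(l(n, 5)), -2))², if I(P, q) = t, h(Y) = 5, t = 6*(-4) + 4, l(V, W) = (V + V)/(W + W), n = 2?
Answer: 3969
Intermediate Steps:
l(V, W) = V/W (l(V, W) = (2*V)/((2*W)) = (2*V)*(1/(2*W)) = V/W)
t = -20 (t = -24 + 4 = -20)
I(P, q) = -20
(83 + I(h(l(n, 5)), -2))² = (83 - 20)² = 63² = 3969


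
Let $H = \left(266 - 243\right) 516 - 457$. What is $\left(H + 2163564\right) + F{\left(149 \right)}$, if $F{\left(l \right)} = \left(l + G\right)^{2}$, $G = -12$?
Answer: $2193744$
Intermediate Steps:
$F{\left(l \right)} = \left(-12 + l\right)^{2}$ ($F{\left(l \right)} = \left(l - 12\right)^{2} = \left(-12 + l\right)^{2}$)
$H = 11411$ ($H = 23 \cdot 516 - 457 = 11868 - 457 = 11411$)
$\left(H + 2163564\right) + F{\left(149 \right)} = \left(11411 + 2163564\right) + \left(-12 + 149\right)^{2} = 2174975 + 137^{2} = 2174975 + 18769 = 2193744$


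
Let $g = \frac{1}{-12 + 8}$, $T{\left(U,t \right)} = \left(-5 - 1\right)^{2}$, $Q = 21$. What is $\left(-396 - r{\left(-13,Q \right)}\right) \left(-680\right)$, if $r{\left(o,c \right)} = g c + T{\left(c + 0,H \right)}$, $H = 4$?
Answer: $290190$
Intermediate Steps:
$T{\left(U,t \right)} = 36$ ($T{\left(U,t \right)} = \left(-6\right)^{2} = 36$)
$g = - \frac{1}{4}$ ($g = \frac{1}{-4} = - \frac{1}{4} \approx -0.25$)
$r{\left(o,c \right)} = 36 - \frac{c}{4}$ ($r{\left(o,c \right)} = - \frac{c}{4} + 36 = 36 - \frac{c}{4}$)
$\left(-396 - r{\left(-13,Q \right)}\right) \left(-680\right) = \left(-396 - \left(36 - \frac{21}{4}\right)\right) \left(-680\right) = \left(-396 - \frac{123}{4}\right) \left(-680\right) = \left(- \frac{1707}{4}\right) \left(-680\right) = 290190$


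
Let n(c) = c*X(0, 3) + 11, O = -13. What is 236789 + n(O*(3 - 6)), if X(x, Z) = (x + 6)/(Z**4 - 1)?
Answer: 9472117/40 ≈ 2.3680e+5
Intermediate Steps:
X(x, Z) = (6 + x)/(-1 + Z**4)
n(c) = 11 + 3*c/40 (n(c) = c*((6 + 0)/(-1 + 3**4)) + 11 = c*(6/(-1 + 81)) + 11 = c*(6/80) + 11 = c*((1/80)*6) + 11 = c*(3/40) + 11 = 3*c/40 + 11 = 11 + 3*c/40)
236789 + n(O*(3 - 6)) = 236789 + (11 + 3*(-13*(3 - 6))/40) = 236789 + (11 + 3*(-13*(-3))/40) = 236789 + (11 + (3/40)*39) = 236789 + (11 + 117/40) = 236789 + 557/40 = 9472117/40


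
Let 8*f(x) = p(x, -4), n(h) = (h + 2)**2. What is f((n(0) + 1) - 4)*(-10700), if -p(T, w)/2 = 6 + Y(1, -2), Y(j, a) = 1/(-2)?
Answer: 29425/2 ≈ 14713.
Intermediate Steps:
Y(j, a) = -1/2 (Y(j, a) = 1*(-1/2) = -1/2)
n(h) = (2 + h)**2
p(T, w) = -11 (p(T, w) = -2*(6 - 1/2) = -2*11/2 = -11)
f(x) = -11/8 (f(x) = (1/8)*(-11) = -11/8)
f((n(0) + 1) - 4)*(-10700) = -11/8*(-10700) = 29425/2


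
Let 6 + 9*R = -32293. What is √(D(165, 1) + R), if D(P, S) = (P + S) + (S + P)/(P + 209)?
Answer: 2*I*√269270089/561 ≈ 58.501*I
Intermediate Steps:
R = -32299/9 (R = -⅔ + (⅑)*(-32293) = -⅔ - 32293/9 = -32299/9 ≈ -3588.8)
D(P, S) = P + S + (P + S)/(209 + P) (D(P, S) = (P + S) + (P + S)/(209 + P) = P + S + (P + S)/(209 + P))
√(D(165, 1) + R) = √((165² + 210*165 + 210*1 + 165*1)/(209 + 165) - 32299/9) = √((27225 + 34650 + 210 + 165)/374 - 32299/9) = √((1/374)*62250 - 32299/9) = √(31125/187 - 32299/9) = √(-5759788/1683) = 2*I*√269270089/561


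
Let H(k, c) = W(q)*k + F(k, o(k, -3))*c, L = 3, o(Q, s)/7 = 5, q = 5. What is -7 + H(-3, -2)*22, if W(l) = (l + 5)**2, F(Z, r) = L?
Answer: -6739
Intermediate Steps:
o(Q, s) = 35 (o(Q, s) = 7*5 = 35)
F(Z, r) = 3
W(l) = (5 + l)**2
H(k, c) = 3*c + 100*k (H(k, c) = (5 + 5)**2*k + 3*c = 10**2*k + 3*c = 100*k + 3*c = 3*c + 100*k)
-7 + H(-3, -2)*22 = -7 + (3*(-2) + 100*(-3))*22 = -7 + (-6 - 300)*22 = -7 - 306*22 = -7 - 6732 = -6739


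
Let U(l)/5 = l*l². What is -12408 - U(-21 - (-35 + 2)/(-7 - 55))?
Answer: 8939178051/238328 ≈ 37508.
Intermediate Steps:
U(l) = 5*l³ (U(l) = 5*(l*l²) = 5*l³)
-12408 - U(-21 - (-35 + 2)/(-7 - 55)) = -12408 - 5*(-21 - (-35 + 2)/(-7 - 55))³ = -12408 - 5*(-21 - (-33)/(-62))³ = -12408 - 5*(-21 - (-33)*(-1)/62)³ = -12408 - 5*(-21 - 1*33/62)³ = -12408 - 5*(-21 - 33/62)³ = -12408 - 5*(-1335/62)³ = -12408 - 5*(-2379270375)/238328 = -12408 - 1*(-11896351875/238328) = -12408 + 11896351875/238328 = 8939178051/238328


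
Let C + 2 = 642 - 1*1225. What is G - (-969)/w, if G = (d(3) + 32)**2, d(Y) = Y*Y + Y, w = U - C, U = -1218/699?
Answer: 263326241/135899 ≈ 1937.7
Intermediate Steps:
C = -585 (C = -2 + (642 - 1*1225) = -2 + (642 - 1225) = -2 - 583 = -585)
U = -406/233 (U = -1218*1/699 = -406/233 ≈ -1.7425)
w = 135899/233 (w = -406/233 - 1*(-585) = -406/233 + 585 = 135899/233 ≈ 583.26)
d(Y) = Y + Y**2 (d(Y) = Y**2 + Y = Y + Y**2)
G = 1936 (G = (3*(1 + 3) + 32)**2 = (3*4 + 32)**2 = (12 + 32)**2 = 44**2 = 1936)
G - (-969)/w = 1936 - (-969)/135899/233 = 1936 - (-969)*233/135899 = 1936 - 1*(-225777/135899) = 1936 + 225777/135899 = 263326241/135899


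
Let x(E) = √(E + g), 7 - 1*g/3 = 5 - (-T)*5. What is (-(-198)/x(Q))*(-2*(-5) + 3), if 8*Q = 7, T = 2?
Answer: -5148*I*√370/185 ≈ -535.26*I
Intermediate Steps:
Q = 7/8 (Q = (⅛)*7 = 7/8 ≈ 0.87500)
g = -24 (g = 21 - 3*(5 - (-1*2)*5) = 21 - 3*(5 - (-2)*5) = 21 - 3*(5 - 1*(-10)) = 21 - 3*(5 + 10) = 21 - 3*15 = 21 - 45 = -24)
x(E) = √(-24 + E) (x(E) = √(E - 24) = √(-24 + E))
(-(-198)/x(Q))*(-2*(-5) + 3) = (-(-198)/(√(-24 + 7/8)))*(-2*(-5) + 3) = (-(-198)/(√(-185/8)))*(10 + 3) = -(-198)/(I*√370/4)*13 = -(-198)*(-2*I*√370/185)*13 = -396*I*√370/185*13 = -5148*I*√370/185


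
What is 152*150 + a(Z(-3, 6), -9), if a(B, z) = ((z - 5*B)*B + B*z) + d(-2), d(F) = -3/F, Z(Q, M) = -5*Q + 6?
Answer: 40437/2 ≈ 20219.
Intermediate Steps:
Z(Q, M) = 6 - 5*Q
a(B, z) = 3/2 + B*z + B*(z - 5*B) (a(B, z) = ((z - 5*B)*B + B*z) - 3/(-2) = (B*(z - 5*B) + B*z) - 3*(-½) = (B*z + B*(z - 5*B)) + 3/2 = 3/2 + B*z + B*(z - 5*B))
152*150 + a(Z(-3, 6), -9) = 152*150 + (3/2 - 5*(6 - 5*(-3))² + 2*(6 - 5*(-3))*(-9)) = 22800 + (3/2 - 5*(6 + 15)² + 2*(6 + 15)*(-9)) = 22800 + (3/2 - 5*21² + 2*21*(-9)) = 22800 + (3/2 - 5*441 - 378) = 22800 + (3/2 - 2205 - 378) = 22800 - 5163/2 = 40437/2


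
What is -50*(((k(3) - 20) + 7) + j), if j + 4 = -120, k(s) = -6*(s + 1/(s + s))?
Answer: 7800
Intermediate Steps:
k(s) = -6*s - 3/s (k(s) = -6*(s + 1/(2*s)) = -6*s - 3/s)
j = -124 (j = -4 - 120 = -124)
-50*(((k(3) - 20) + 7) + j) = -50*((((-6*3 - 3/3) - 20) + 7) - 124) = -50*((((-18 - 3*⅓) - 20) + 7) - 124) = -50*((((-18 - 1) - 20) + 7) - 124) = -50*(((-19 - 20) + 7) - 124) = -50*((-39 + 7) - 124) = -50*(-32 - 124) = -50*(-156) = 7800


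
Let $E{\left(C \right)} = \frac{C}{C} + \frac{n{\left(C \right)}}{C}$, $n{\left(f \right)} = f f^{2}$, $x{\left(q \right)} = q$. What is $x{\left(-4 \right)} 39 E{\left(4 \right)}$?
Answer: $-2652$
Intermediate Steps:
$n{\left(f \right)} = f^{3}$
$E{\left(C \right)} = 1 + C^{2}$ ($E{\left(C \right)} = \frac{C}{C} + \frac{C^{3}}{C} = 1 + C^{2}$)
$x{\left(-4 \right)} 39 E{\left(4 \right)} = \left(-4\right) 39 \left(1 + 4^{2}\right) = - 156 \left(1 + 16\right) = \left(-156\right) 17 = -2652$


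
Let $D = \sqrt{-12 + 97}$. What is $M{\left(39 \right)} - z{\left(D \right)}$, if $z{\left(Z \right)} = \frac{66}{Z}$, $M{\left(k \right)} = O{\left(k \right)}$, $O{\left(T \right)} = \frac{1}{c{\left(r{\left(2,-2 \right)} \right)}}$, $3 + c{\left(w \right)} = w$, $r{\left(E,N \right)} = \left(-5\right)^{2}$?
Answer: $\frac{1}{22} - \frac{66 \sqrt{85}}{85} \approx -7.1133$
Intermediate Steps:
$r{\left(E,N \right)} = 25$
$c{\left(w \right)} = -3 + w$
$D = \sqrt{85} \approx 9.2195$
$O{\left(T \right)} = \frac{1}{22}$ ($O{\left(T \right)} = \frac{1}{-3 + 25} = \frac{1}{22}$)
$M{\left(k \right)} = \frac{1}{22}$
$M{\left(39 \right)} - z{\left(D \right)} = \frac{1}{22} - \frac{66}{\sqrt{85}} = \frac{1}{22} - 66 \frac{\sqrt{85}}{85} = \frac{1}{22} - \frac{66 \sqrt{85}}{85}$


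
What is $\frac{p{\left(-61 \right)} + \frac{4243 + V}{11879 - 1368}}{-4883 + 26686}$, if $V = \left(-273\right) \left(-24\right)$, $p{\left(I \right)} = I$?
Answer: $- \frac{630376}{229171333} \approx -0.0027507$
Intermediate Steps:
$V = 6552$
$\frac{p{\left(-61 \right)} + \frac{4243 + V}{11879 - 1368}}{-4883 + 26686} = \frac{-61 + \frac{4243 + 6552}{11879 - 1368}}{-4883 + 26686} = \frac{-61 + \frac{10795}{10511}}{21803} = \left(-61 + 10795 \cdot \frac{1}{10511}\right) \frac{1}{21803} = \left(-61 + \frac{10795}{10511}\right) \frac{1}{21803} = \left(- \frac{630376}{10511}\right) \frac{1}{21803} = - \frac{630376}{229171333}$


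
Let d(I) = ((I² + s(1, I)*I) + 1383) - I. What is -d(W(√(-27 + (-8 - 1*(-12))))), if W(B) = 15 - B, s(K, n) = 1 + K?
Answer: -1600 + 31*I*√23 ≈ -1600.0 + 148.67*I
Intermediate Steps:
d(I) = 1383 + I + I² (d(I) = ((I² + (1 + 1)*I) + 1383) - I = ((I² + 2*I) + 1383) - I = (1383 + I² + 2*I) - I = 1383 + I + I²)
-d(W(√(-27 + (-8 - 1*(-12))))) = -(1383 + (15 - √(-27 + (-8 - 1*(-12)))) + (15 - √(-27 + (-8 - 1*(-12))))²) = -(1383 + (15 - √(-27 + (-8 + 12))) + (15 - √(-27 + (-8 + 12)))²) = -(1383 + (15 - √(-27 + 4)) + (15 - √(-27 + 4))²) = -(1383 + (15 - √(-23)) + (15 - √(-23))²) = -(1383 + (15 - I*√23) + (15 - I*√23)²) = -(1398 + (15 - I*√23)² - I*√23) = -1398 - (15 - I*√23)² + I*√23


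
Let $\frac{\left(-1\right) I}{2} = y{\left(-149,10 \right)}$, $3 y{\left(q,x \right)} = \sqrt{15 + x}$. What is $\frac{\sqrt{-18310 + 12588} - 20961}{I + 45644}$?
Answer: $- \frac{62883}{136922} + \frac{3 i \sqrt{5722}}{136922} \approx -0.45926 + 0.0016574 i$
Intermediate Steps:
$y{\left(q,x \right)} = \frac{\sqrt{15 + x}}{3}$
$I = - \frac{10}{3}$ ($I = - 2 \frac{\sqrt{15 + 10}}{3} = - 2 \frac{\sqrt{25}}{3} = - 2 \cdot \frac{1}{3} \cdot 5 = \left(-2\right) \frac{5}{3} = - \frac{10}{3} \approx -3.3333$)
$\frac{\sqrt{-18310 + 12588} - 20961}{I + 45644} = \frac{\sqrt{-18310 + 12588} - 20961}{- \frac{10}{3} + 45644} = \frac{\sqrt{-5722} - 20961}{\frac{136922}{3}} = \left(i \sqrt{5722} - 20961\right) \frac{3}{136922} = \left(-20961 + i \sqrt{5722}\right) \frac{3}{136922} = - \frac{62883}{136922} + \frac{3 i \sqrt{5722}}{136922}$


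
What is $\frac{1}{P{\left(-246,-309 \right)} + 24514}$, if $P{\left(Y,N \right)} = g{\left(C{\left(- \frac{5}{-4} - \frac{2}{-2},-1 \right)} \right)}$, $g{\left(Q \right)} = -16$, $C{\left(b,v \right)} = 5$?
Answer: $\frac{1}{24498} \approx 4.082 \cdot 10^{-5}$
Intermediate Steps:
$P{\left(Y,N \right)} = -16$
$\frac{1}{P{\left(-246,-309 \right)} + 24514} = \frac{1}{-16 + 24514} = \frac{1}{24498}$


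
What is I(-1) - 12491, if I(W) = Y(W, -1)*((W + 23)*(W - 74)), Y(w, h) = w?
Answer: -10841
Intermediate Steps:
I(W) = W*(-74 + W)*(23 + W) (I(W) = W*((W + 23)*(W - 74)) = W*((23 + W)*(-74 + W)) = W*((-74 + W)*(23 + W)) = W*(-74 + W)*(23 + W))
I(-1) - 12491 = -(-1702 + (-1)² - 51*(-1)) - 12491 = -(-1702 + 1 + 51) - 12491 = -1*(-1650) - 12491 = 1650 - 12491 = -10841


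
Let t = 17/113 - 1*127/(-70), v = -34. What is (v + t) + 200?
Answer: 1328601/7910 ≈ 167.96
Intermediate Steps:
t = 15541/7910 (t = 17*(1/113) - 127*(-1/70) = 17/113 + 127/70 = 15541/7910 ≈ 1.9647)
(v + t) + 200 = (-34 + 15541/7910) + 200 = -253399/7910 + 200 = 1328601/7910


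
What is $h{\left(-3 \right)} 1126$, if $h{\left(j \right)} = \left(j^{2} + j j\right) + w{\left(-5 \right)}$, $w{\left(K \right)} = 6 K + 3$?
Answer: $-10134$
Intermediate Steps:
$w{\left(K \right)} = 3 + 6 K$
$h{\left(j \right)} = -27 + 2 j^{2}$ ($h{\left(j \right)} = \left(j^{2} + j j\right) + \left(3 + 6 \left(-5\right)\right) = \left(j^{2} + j^{2}\right) + \left(3 - 30\right) = 2 j^{2} - 27 = -27 + 2 j^{2}$)
$h{\left(-3 \right)} 1126 = \left(-27 + 2 \left(-3\right)^{2}\right) 1126 = \left(-27 + 2 \cdot 9\right) 1126 = \left(-27 + 18\right) 1126 = \left(-9\right) 1126 = -10134$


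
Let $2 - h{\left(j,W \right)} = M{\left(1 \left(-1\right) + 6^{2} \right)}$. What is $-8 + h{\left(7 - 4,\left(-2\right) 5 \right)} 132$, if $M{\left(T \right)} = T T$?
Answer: $-161444$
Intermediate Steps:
$M{\left(T \right)} = T^{2}$
$h{\left(j,W \right)} = -1223$ ($h{\left(j,W \right)} = 2 - \left(1 \left(-1\right) + 6^{2}\right)^{2} = 2 - \left(-1 + 36\right)^{2} = 2 - 35^{2} = 2 - 1225 = -1223$)
$-8 + h{\left(7 - 4,\left(-2\right) 5 \right)} 132 = -8 - 161436 = -161444$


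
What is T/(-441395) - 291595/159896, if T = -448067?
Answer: -57064453993/70577294920 ≈ -0.80854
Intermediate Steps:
T/(-441395) - 291595/159896 = -448067/(-441395) - 291595/159896 = -448067*(-1/441395) - 291595*1/159896 = 448067/441395 - 291595/159896 = -57064453993/70577294920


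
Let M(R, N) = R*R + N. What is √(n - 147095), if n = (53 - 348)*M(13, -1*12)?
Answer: 3*I*√21490 ≈ 439.78*I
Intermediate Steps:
M(R, N) = N + R² (M(R, N) = R² + N = N + R²)
n = -46315 (n = (53 - 348)*(-1*12 + 13²) = -295*(-12 + 169) = -295*157 = -46315)
√(n - 147095) = √(-46315 - 147095) = √(-193410) = 3*I*√21490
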